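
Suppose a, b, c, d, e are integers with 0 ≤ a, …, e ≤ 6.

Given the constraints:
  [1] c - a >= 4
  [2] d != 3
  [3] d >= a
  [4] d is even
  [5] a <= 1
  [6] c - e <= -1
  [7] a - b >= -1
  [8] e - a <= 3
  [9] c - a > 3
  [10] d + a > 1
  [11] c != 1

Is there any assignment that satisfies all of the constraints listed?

Constraints 1, 6, and 8 give a − e ≥ -3, e − c ≥ 1, c − a ≥ 4.
Adding all 3 inequalities: the left sides telescope to 0, and the right sides sum to (-3) + 1 + 4 = 2. So 0 ≥ 2, which is false.

Unsatisfiable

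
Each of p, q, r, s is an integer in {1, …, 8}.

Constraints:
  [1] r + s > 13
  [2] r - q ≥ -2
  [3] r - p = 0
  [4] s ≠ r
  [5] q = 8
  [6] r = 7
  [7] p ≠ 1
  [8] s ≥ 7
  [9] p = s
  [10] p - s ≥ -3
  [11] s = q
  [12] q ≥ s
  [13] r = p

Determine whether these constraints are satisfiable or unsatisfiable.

Unsatisfiable

Constraint 6 fixes r = 7 and constraint 5 fixes q = 8. Constraints 9, 11, and 13 give r = p = s = q, so r = q. But 7 ≠ 8 — contradiction.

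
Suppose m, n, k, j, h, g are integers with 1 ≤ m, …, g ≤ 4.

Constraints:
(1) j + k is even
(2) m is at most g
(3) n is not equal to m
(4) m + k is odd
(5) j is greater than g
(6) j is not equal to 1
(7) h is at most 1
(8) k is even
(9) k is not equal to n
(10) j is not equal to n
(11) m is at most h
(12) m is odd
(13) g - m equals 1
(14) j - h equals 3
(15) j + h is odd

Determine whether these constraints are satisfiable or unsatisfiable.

Satisfiable

Take m = 1, n = 3, k = 4, j = 4, h = 1, g = 2. Then constraint 13: g - m = 1; constraint 14: j - h = 3, and every other listed constraint is also met.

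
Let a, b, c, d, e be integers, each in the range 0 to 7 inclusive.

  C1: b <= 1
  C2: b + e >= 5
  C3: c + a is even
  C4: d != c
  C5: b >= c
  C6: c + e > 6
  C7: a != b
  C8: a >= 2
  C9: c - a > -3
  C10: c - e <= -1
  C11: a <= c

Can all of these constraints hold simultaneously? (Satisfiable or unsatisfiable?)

From constraints 8 and 11: c ≥ a and a ≥ 2, so c ≥ 2. From constraints 1 and 5: c ≤ b and b ≤ 1, so c ≤ 1. But 1 < 2, so no value of c works.

Unsatisfiable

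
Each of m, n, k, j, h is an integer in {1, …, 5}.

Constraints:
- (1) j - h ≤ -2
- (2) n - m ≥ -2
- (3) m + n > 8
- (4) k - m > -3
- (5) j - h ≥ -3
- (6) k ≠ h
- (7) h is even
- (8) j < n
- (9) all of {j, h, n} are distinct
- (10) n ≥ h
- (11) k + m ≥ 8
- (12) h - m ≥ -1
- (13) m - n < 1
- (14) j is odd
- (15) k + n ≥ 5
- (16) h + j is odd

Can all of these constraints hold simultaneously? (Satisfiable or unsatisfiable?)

Satisfiable

Setting (m, n, k, j, h) = (5, 5, 3, 1, 4) satisfies everything: constraint 1: j - h = -3; constraint 2: n - m = 0; constraint 3: m + n = 10, and the others follow.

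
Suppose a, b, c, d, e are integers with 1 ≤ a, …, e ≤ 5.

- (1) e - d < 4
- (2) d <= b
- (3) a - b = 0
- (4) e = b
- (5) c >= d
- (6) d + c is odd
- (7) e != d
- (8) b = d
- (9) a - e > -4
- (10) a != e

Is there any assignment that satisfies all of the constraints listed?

Unsatisfiable

From constraints 4 and 8, e = b = d, so e = d. But constraint 7 says e ≠ d. Contradiction.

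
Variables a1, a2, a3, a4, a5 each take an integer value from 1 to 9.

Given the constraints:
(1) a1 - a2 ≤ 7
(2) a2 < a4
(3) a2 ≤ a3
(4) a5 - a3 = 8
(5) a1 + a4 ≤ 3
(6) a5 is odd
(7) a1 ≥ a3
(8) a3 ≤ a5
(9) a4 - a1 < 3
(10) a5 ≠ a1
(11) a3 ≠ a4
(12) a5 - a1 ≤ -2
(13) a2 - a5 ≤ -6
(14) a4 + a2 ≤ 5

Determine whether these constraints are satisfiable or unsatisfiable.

Constraints 1, 12, and 13 give a1 − a5 ≥ 2, a5 − a2 ≥ 6, a2 − a1 ≥ -7.
Adding all 3 inequalities: the left sides telescope to 0, and the right sides sum to 2 + 6 + (-7) = 1. So 0 ≥ 1, which is false.

Unsatisfiable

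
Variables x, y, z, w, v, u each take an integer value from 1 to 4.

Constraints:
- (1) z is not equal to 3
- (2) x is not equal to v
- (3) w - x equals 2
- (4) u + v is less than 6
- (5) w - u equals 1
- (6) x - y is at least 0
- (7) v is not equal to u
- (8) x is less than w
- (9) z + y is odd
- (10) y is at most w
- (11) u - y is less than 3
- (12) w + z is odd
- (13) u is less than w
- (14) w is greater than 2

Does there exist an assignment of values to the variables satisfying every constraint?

Take x = 1, y = 1, z = 4, w = 3, v = 3, u = 2. Then constraint 3: w - x = 2; constraint 4: u + v = 5, and every other listed constraint is also met.

Satisfiable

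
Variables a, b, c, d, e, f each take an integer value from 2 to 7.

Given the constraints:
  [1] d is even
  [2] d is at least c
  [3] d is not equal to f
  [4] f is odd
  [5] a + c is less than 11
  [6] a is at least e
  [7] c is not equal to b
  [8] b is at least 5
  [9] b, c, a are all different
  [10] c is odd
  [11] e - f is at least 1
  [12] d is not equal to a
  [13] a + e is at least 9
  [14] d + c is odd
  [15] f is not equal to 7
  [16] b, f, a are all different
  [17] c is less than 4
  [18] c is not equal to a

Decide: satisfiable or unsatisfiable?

One satisfying assignment is a = 6, b = 7, c = 3, d = 4, e = 6, f = 5.
For the less obvious constraints — constraint 5: a + c = 9; constraint 11: e - f = 1 — and the others hold by inspection.

Satisfiable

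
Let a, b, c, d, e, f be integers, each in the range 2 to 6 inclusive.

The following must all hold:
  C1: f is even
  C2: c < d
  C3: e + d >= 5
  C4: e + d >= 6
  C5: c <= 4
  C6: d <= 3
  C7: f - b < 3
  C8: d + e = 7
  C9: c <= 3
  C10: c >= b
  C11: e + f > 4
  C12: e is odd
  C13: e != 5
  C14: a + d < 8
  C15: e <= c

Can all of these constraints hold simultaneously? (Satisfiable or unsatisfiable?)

From constraint 6: d ≤ 3. From constraints 9 and 15: e ≤ c ≤ 3. Hence d + e ≤ 6. But constraint 8 requires d + e = 7, and 7 > 6. Contradiction.

Unsatisfiable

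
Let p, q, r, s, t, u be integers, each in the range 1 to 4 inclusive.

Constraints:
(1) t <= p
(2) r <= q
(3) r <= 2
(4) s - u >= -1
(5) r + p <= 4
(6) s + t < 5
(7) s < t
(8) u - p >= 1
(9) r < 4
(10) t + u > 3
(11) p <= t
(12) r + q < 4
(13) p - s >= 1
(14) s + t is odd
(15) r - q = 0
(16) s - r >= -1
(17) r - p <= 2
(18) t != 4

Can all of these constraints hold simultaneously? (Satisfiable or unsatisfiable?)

Constraints 4, 8, and 13 give s − u ≥ -1, u − p ≥ 1, p − s ≥ 1.
Adding all 3 inequalities: the left sides telescope to 0, and the right sides sum to (-1) + 1 + 1 = 1. So 0 ≥ 1, which is false.

Unsatisfiable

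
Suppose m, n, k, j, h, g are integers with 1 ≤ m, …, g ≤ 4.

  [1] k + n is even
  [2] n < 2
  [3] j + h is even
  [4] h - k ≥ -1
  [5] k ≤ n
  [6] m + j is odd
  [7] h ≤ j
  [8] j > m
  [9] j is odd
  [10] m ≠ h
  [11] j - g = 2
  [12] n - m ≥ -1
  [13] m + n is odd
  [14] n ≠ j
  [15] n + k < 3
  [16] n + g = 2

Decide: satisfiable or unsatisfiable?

One satisfying assignment is m = 2, n = 1, k = 1, j = 3, h = 1, g = 1.
For the less obvious constraints — constraint 4: h - k = 0; constraint 11: j - g = 2; constraint 12: n - m = -1 — and the others hold by inspection.

Satisfiable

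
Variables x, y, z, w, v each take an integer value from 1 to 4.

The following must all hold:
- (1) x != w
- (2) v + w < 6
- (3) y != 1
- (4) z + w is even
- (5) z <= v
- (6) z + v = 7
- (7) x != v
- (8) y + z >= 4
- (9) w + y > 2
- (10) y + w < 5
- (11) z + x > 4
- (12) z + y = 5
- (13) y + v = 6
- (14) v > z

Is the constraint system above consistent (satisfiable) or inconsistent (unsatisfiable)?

Satisfiable

Try x = 3, y = 2, z = 3, w = 1, v = 4.
Check constraint 2: v + w = 5; constraint 6: z + v = 7; constraint 8: y + z = 5. The remaining constraints are straightforward to verify.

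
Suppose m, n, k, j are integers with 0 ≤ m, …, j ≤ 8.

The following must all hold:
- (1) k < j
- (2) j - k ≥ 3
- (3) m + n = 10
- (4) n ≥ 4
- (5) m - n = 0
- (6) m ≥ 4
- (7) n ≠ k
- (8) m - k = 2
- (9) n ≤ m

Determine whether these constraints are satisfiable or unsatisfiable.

Take m = 5, n = 5, k = 3, j = 8. Then constraint 2: j - k = 5; constraint 3: m + n = 10, and every other listed constraint is also met.

Satisfiable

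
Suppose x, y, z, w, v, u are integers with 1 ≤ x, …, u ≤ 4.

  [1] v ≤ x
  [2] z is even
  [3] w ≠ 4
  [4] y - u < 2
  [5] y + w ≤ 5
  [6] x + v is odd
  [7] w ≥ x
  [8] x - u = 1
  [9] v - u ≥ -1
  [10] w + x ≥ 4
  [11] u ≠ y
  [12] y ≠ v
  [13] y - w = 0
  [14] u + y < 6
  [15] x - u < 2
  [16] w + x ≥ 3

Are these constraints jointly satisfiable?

Satisfiable

Try x = 2, y = 2, z = 4, w = 2, v = 1, u = 1.
Check constraint 4: y - u = 1; constraint 5: y + w = 4. The remaining constraints are straightforward to verify.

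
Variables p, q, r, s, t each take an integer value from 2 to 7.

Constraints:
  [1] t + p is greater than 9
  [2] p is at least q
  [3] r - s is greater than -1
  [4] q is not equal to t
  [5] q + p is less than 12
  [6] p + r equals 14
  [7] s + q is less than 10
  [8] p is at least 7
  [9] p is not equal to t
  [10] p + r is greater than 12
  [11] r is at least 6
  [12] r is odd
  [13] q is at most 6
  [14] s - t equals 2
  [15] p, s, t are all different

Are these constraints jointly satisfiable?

One satisfying assignment is p = 7, q = 3, r = 7, s = 6, t = 4.
For the less obvious constraints — constraint 1: t + p = 11; constraint 3: r - s = 1; constraint 5: q + p = 10 — and the others hold by inspection.

Satisfiable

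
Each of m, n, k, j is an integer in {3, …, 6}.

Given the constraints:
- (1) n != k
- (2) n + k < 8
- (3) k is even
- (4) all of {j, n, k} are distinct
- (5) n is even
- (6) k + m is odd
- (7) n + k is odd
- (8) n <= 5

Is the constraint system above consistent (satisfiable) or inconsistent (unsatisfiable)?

Constraint 5 makes n even and constraint 3 makes k even, so n + k must be even. Constraint 7 says n + k is odd — contradiction.

Unsatisfiable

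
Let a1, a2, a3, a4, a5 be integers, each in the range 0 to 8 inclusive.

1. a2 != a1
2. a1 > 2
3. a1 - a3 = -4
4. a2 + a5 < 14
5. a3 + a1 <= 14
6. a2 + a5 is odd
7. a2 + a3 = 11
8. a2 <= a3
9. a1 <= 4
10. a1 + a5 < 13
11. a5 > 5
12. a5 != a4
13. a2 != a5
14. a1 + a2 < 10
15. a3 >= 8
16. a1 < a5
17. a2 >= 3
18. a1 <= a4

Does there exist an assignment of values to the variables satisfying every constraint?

Take a1 = 4, a2 = 3, a3 = 8, a4 = 7, a5 = 8. Then constraint 3: a1 - a3 = -4; constraint 4: a2 + a5 = 11, and every other listed constraint is also met.

Satisfiable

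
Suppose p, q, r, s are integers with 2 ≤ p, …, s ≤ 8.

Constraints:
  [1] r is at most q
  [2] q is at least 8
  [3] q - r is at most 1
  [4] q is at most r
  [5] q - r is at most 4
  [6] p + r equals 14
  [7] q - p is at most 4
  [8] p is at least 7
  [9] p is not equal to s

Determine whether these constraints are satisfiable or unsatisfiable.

Unsatisfiable

From constraint 8: p ≥ 7. From constraints 2 and 4: r ≥ q ≥ 8. Hence p + r ≥ 15. But constraint 6 requires p + r = 14, and 14 < 15. Contradiction.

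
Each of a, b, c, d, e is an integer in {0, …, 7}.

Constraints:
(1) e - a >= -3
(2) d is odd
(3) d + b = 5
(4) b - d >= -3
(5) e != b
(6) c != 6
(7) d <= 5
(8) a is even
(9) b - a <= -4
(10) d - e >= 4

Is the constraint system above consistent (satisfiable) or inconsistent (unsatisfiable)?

Unsatisfiable

Constraints 1, 4, 9, and 10 give b − d ≥ -3, d − e ≥ 4, e − a ≥ -3, a − b ≥ 4.
Adding all 4 inequalities: the left sides telescope to 0, and the right sides sum to (-3) + 4 + (-3) + 4 = 2. So 0 ≥ 2, which is false.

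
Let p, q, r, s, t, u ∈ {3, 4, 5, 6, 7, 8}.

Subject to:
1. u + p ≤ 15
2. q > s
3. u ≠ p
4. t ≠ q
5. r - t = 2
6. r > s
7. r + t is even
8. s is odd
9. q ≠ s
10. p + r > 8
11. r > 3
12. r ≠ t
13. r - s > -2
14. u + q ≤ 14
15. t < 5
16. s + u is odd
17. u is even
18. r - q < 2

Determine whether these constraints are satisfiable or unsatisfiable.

Satisfiable

The assignment p = 4, q = 6, r = 6, s = 5, t = 4, u = 8 works:
  constraint 1 holds since u + p = 12.
  constraint 5 holds since r - t = 2.
  constraint 10 holds since p + r = 10.
The rest check out directly.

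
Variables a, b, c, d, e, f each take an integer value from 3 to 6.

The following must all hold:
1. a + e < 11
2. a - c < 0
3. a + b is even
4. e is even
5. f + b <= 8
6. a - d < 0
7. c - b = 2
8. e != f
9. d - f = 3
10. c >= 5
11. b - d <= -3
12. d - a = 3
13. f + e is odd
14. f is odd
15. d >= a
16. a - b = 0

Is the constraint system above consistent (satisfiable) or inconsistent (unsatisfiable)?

Satisfiable

Take a = 3, b = 3, c = 5, d = 6, e = 6, f = 3. Then constraint 1: a + e = 9; constraint 2: a - c = -2, and every other listed constraint is also met.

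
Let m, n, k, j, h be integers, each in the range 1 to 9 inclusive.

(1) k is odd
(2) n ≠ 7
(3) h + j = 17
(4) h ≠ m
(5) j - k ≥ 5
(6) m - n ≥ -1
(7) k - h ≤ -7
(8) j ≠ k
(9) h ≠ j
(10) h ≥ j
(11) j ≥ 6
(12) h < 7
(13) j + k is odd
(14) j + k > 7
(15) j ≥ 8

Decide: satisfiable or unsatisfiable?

Unsatisfiable

From constraints 10 and 15: h ≥ j and j ≥ 8, so h ≥ 8. From constraint 12: h ≤ 6. But 6 < 8, so no value of h works.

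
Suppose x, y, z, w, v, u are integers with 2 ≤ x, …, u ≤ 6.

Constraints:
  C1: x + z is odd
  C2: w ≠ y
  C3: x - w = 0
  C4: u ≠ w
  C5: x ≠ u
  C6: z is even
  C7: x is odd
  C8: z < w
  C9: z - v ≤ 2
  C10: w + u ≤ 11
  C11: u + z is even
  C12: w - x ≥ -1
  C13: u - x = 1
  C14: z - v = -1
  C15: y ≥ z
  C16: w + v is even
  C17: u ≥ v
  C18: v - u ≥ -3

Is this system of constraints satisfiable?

Satisfiable

One satisfying assignment is x = 5, y = 4, z = 4, w = 5, v = 5, u = 6.
For the less obvious constraints — constraint 3: x - w = 0; constraint 9: z - v = -1; constraint 10: w + u = 11 — and the others hold by inspection.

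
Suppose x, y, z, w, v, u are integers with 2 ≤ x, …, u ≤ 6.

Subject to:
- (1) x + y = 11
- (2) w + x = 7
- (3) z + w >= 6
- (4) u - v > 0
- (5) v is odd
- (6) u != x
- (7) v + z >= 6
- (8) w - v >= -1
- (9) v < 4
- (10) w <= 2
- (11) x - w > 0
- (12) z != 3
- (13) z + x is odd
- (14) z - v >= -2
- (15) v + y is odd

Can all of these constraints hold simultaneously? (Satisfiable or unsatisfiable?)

One satisfying assignment is x = 5, y = 6, z = 4, w = 2, v = 3, u = 4.
For the less obvious constraints — constraint 1: x + y = 11; constraint 2: w + x = 7; constraint 3: z + w = 6 — and the others hold by inspection.

Satisfiable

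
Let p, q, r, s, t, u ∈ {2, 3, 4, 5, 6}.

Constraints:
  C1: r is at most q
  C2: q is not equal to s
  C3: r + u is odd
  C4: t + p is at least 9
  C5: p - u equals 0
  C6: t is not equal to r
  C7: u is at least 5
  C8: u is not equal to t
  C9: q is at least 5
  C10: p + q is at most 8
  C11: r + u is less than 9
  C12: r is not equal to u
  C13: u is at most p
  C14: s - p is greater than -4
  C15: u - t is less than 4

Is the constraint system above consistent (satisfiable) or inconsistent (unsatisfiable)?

From constraints 7 and 13: p ≥ u ≥ 5. From constraint 9: q ≥ 5. Hence p + q ≥ 10. But constraint 10 requires p + q ≤ 8, and 8 < 10. Contradiction.

Unsatisfiable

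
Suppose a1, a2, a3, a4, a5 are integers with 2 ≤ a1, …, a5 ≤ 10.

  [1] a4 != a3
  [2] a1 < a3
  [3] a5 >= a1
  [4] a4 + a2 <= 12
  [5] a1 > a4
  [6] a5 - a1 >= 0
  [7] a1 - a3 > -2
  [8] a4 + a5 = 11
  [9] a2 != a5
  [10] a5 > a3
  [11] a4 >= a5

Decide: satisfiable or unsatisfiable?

Unsatisfiable

Constraints 2, 5, 10, and 11 give a1 < a3, a3 < a5, a5 ≤ a4, a4 < a1. Chaining: a1 < a3 < a5 ≤ a4 < a1, which forces a1 < a1 — impossible.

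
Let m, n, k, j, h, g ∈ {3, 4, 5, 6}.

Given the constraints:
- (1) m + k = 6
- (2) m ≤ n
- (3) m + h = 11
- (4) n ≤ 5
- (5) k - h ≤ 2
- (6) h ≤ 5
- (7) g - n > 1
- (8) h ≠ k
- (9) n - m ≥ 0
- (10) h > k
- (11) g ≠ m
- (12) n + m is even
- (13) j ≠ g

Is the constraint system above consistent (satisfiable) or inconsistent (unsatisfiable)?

From constraints 2 and 4: m ≤ n ≤ 5. From constraint 6: h ≤ 5. Hence m + h ≤ 10. But constraint 3 requires m + h = 11, and 11 > 10. Contradiction.

Unsatisfiable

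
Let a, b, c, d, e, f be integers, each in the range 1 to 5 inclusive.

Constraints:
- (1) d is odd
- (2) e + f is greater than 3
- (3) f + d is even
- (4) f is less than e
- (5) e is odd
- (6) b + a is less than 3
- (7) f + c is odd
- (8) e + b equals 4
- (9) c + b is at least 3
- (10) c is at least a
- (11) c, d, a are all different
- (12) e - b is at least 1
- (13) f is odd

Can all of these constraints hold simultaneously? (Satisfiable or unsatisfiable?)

Take a = 1, b = 1, c = 4, d = 5, e = 3, f = 1. Then constraint 2: e + f = 4; constraint 6: b + a = 2, and every other listed constraint is also met.

Satisfiable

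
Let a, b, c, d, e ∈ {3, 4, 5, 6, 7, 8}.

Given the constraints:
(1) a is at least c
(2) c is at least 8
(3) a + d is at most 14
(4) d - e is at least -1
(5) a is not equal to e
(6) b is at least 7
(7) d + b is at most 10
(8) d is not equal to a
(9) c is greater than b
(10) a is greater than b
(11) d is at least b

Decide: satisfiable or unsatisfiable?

Unsatisfiable

From constraints 1 and 2: a ≥ c ≥ 8. From constraints 6 and 11: d ≥ b ≥ 7. Hence a + d ≥ 15. But constraint 3 requires a + d ≤ 14, and 14 < 15. Contradiction.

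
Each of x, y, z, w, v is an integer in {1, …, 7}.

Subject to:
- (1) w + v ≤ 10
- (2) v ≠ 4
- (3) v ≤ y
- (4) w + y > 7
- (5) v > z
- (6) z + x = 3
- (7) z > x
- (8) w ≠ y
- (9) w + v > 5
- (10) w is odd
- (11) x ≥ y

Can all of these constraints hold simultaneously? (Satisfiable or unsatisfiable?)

Unsatisfiable

Constraints 3, 5, 7, and 11 give z < v, v ≤ y, y ≤ x, x < z. Chaining: z < v ≤ y ≤ x < z, which forces z < z — impossible.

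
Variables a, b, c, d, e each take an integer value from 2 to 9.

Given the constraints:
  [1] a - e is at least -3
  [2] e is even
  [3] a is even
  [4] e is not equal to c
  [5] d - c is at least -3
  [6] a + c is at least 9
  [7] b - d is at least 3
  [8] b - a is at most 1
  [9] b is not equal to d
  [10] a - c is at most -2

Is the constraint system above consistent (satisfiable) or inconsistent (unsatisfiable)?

Unsatisfiable

Constraints 5, 7, 8, and 10 give b − d ≥ 3, d − c ≥ -3, c − a ≥ 2, a − b ≥ -1.
Adding all 4 inequalities: the left sides telescope to 0, and the right sides sum to 3 + (-3) + 2 + (-1) = 1. So 0 ≥ 1, which is false.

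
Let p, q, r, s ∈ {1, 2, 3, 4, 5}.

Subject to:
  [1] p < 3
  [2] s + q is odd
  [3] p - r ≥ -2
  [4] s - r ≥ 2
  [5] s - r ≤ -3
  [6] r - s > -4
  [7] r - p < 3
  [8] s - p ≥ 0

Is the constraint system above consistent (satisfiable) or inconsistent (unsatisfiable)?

Constraints 3, 5, and 8 give s − p ≥ 0, p − r ≥ -2, r − s ≥ 3.
Adding all 3 inequalities: the left sides telescope to 0, and the right sides sum to 0 + (-2) + 3 = 1. So 0 ≥ 1, which is false.

Unsatisfiable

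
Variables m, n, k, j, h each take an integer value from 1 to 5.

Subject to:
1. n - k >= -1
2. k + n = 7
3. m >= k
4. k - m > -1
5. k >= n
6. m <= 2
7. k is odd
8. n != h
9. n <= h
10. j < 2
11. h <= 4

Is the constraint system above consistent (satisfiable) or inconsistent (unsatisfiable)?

From constraints 3 and 6: k ≤ m ≤ 2. From constraints 9 and 11: n ≤ h ≤ 4. Hence k + n ≤ 6. But constraint 2 requires k + n = 7, and 7 > 6. Contradiction.

Unsatisfiable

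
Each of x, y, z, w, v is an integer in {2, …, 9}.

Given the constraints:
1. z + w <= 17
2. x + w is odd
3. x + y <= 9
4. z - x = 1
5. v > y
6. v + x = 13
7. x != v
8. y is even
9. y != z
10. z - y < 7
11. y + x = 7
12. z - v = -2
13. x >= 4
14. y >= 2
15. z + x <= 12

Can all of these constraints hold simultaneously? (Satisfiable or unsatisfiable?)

Setting (x, y, z, w, v) = (5, 2, 6, 8, 8) satisfies everything: constraint 1: z + w = 14; constraint 3: x + y = 7; constraint 4: z - x = 1, and the others follow.

Satisfiable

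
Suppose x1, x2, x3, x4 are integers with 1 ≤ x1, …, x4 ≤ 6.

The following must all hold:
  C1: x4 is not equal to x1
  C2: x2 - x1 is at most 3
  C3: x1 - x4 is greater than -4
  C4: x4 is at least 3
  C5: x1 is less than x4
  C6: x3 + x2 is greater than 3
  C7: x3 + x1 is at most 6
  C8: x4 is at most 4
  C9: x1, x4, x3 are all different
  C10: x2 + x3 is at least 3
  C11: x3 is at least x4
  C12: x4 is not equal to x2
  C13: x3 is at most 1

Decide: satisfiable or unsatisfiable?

Unsatisfiable

From constraints 4 and 11: x3 ≥ x4 and x4 ≥ 3, so x3 ≥ 3. From constraint 13: x3 ≤ 1. But 1 < 3, so no value of x3 works.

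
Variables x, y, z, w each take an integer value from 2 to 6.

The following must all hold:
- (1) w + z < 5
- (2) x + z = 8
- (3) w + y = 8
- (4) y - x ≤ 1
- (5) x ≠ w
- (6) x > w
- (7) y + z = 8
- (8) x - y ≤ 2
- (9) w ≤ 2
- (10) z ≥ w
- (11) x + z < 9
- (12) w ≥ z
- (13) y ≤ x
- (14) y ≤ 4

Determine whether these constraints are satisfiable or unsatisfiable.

From constraint 14: y ≤ 4. From constraints 9 and 12: z ≤ w ≤ 2. Hence y + z ≤ 6. But constraint 7 requires y + z = 8, and 8 > 6. Contradiction.

Unsatisfiable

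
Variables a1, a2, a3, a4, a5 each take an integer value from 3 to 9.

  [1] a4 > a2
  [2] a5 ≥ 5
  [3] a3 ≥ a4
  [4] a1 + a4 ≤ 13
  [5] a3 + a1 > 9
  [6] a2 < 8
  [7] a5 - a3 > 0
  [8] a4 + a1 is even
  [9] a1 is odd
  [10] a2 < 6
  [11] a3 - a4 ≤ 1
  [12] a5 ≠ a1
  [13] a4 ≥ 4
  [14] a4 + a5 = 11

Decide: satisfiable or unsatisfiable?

Setting (a1, a2, a3, a4, a5) = (5, 4, 5, 5, 6) satisfies everything: constraint 4: a1 + a4 = 10; constraint 5: a3 + a1 = 10, and the others follow.

Satisfiable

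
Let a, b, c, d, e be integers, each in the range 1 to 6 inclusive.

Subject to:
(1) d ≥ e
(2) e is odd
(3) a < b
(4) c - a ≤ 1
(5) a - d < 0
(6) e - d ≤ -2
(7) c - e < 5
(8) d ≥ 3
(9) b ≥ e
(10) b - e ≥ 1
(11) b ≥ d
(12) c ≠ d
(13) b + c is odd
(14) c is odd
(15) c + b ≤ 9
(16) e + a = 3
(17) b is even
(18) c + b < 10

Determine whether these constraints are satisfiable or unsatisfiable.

Setting (a, b, c, d, e) = (2, 4, 3, 4, 1) satisfies everything: constraint 4: c - a = 1; constraint 5: a - d = -2, and the others follow.

Satisfiable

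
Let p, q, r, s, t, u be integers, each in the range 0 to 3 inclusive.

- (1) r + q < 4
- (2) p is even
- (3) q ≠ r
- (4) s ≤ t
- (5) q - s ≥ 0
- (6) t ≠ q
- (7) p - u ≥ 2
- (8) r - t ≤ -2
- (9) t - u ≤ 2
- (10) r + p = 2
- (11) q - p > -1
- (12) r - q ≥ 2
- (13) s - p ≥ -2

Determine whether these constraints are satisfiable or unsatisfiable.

Constraints 5, 7, 8, 9, 12, and 13 give r − q ≥ 2, q − s ≥ 0, s − p ≥ -2, p − u ≥ 2, u − t ≥ -2, t − r ≥ 2.
Adding all 6 inequalities: the left sides telescope to 0, and the right sides sum to 2 + 0 + (-2) + 2 + (-2) + 2 = 2. So 0 ≥ 2, which is false.

Unsatisfiable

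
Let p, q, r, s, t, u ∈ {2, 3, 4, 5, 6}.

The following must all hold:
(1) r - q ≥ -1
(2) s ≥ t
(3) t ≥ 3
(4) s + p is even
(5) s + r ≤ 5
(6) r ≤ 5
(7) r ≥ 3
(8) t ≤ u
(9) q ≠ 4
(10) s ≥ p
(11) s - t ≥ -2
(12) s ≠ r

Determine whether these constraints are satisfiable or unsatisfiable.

From constraints 2 and 3: s ≥ t ≥ 3. From constraint 7: r ≥ 3. Hence s + r ≥ 6. But constraint 5 requires s + r ≤ 5, and 5 < 6. Contradiction.

Unsatisfiable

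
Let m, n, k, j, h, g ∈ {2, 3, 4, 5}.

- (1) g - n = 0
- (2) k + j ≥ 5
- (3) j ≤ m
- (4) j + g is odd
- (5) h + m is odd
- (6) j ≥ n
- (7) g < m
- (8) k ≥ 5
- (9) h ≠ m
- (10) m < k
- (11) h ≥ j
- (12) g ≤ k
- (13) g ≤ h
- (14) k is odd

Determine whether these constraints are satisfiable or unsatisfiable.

One satisfying assignment is m = 3, n = 2, k = 5, j = 3, h = 4, g = 2.
For the less obvious constraints — constraint 1: g - n = 0; constraint 2: k + j = 8 — and the others hold by inspection.

Satisfiable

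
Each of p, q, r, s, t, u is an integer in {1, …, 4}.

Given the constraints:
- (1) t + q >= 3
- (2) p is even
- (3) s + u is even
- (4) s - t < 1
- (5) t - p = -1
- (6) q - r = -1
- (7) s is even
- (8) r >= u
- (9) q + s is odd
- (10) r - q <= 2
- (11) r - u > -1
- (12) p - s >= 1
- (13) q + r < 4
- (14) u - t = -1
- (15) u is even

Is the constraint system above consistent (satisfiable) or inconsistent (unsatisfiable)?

Satisfiable

Try p = 4, q = 1, r = 2, s = 2, t = 3, u = 2.
Check constraint 1: t + q = 4; constraint 4: s - t = -1; constraint 5: t - p = -1. The remaining constraints are straightforward to verify.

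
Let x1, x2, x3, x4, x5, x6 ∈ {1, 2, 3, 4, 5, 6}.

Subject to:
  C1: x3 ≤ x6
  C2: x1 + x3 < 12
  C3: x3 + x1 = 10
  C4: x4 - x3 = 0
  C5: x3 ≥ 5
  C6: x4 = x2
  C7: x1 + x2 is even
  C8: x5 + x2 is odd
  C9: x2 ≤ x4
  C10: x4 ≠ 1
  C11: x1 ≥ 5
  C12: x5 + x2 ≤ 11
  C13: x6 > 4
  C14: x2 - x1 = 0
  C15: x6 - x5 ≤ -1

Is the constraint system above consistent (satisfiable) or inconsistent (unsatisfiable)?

Satisfiable

The assignment x1 = 5, x2 = 5, x3 = 5, x4 = 5, x5 = 6, x6 = 5 works:
  constraint 2 holds since x1 + x3 = 10.
  constraint 3 holds since x3 + x1 = 10.
  constraint 4 holds since x4 - x3 = 0.
The rest check out directly.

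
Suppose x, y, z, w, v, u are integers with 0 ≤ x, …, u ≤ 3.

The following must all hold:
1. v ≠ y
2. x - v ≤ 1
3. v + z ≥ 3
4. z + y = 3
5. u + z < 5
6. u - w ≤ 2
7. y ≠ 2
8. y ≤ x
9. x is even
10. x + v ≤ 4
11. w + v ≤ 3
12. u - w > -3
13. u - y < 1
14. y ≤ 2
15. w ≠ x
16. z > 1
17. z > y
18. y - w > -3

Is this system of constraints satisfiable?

Take x = 2, y = 0, z = 3, w = 0, v = 1, u = 0. Then constraint 2: x - v = 1; constraint 3: v + z = 4; constraint 4: z + y = 3, and every other listed constraint is also met.

Satisfiable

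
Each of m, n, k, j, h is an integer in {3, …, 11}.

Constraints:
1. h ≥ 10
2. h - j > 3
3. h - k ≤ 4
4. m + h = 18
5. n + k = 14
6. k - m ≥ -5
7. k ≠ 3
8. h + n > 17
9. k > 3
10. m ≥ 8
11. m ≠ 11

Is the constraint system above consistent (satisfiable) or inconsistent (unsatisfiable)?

Satisfiable

Take m = 8, n = 8, k = 6, j = 4, h = 10. Then constraint 2: h - j = 6; constraint 3: h - k = 4, and every other listed constraint is also met.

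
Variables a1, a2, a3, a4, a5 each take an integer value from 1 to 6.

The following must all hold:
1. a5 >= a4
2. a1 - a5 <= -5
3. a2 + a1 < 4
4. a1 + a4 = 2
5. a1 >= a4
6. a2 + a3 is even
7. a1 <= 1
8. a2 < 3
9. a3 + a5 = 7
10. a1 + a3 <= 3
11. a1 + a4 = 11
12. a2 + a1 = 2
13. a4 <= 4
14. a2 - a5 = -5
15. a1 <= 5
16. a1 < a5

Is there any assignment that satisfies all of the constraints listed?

Unsatisfiable

From constraint 15: a1 ≤ 5. From constraint 13: a4 ≤ 4. Hence a1 + a4 ≤ 9. But constraint 11 requires a1 + a4 = 11, and 11 > 9. Contradiction.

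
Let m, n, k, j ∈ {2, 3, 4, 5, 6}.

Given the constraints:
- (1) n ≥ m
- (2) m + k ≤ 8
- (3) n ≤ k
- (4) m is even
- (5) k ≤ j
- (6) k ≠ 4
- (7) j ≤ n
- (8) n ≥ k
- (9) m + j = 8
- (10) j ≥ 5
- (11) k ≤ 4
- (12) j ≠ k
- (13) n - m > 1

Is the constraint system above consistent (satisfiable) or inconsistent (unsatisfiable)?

From constraints 7 and 10: n ≥ j and j ≥ 5, so n ≥ 5. From constraints 3 and 11: n ≤ k and k ≤ 4, so n ≤ 4. But 4 < 5, so no value of n works.

Unsatisfiable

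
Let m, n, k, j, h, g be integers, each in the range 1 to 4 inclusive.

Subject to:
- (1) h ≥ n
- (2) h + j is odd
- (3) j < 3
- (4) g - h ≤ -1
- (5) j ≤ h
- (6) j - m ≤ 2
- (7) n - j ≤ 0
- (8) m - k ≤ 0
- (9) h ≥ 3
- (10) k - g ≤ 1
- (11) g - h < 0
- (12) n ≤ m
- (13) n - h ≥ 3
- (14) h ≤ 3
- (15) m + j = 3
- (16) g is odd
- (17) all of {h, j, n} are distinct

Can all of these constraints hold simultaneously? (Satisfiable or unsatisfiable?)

Constraints 4, 6, 7, 8, 10, and 13 give h − g ≥ 1, g − k ≥ -1, k − m ≥ 0, m − j ≥ -2, j − n ≥ 0, n − h ≥ 3.
Adding all 6 inequalities: the left sides telescope to 0, and the right sides sum to 1 + (-1) + 0 + (-2) + 0 + 3 = 1. So 0 ≥ 1, which is false.

Unsatisfiable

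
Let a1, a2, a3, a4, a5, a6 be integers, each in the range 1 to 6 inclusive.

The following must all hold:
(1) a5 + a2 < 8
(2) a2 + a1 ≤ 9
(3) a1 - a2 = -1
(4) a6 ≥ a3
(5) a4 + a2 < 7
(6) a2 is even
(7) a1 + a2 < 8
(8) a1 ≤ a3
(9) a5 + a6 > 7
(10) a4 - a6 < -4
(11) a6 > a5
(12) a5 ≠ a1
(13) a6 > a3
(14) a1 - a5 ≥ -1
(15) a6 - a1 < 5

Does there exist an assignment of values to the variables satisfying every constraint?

Try a1 = 3, a2 = 4, a3 = 4, a4 = 1, a5 = 2, a6 = 6.
Check constraint 1: a5 + a2 = 6; constraint 2: a2 + a1 = 7; constraint 3: a1 - a2 = -1. The remaining constraints are straightforward to verify.

Satisfiable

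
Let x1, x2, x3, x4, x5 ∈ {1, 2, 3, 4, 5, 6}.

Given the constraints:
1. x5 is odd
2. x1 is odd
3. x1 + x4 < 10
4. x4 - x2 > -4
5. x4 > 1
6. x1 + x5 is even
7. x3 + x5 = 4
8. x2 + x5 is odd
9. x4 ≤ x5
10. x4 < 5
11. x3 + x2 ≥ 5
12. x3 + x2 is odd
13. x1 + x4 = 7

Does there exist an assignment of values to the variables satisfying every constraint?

Satisfiable

Try x1 = 5, x2 = 4, x3 = 1, x4 = 2, x5 = 3.
Check constraint 3: x1 + x4 = 7; constraint 4: x4 - x2 = -2. The remaining constraints are straightforward to verify.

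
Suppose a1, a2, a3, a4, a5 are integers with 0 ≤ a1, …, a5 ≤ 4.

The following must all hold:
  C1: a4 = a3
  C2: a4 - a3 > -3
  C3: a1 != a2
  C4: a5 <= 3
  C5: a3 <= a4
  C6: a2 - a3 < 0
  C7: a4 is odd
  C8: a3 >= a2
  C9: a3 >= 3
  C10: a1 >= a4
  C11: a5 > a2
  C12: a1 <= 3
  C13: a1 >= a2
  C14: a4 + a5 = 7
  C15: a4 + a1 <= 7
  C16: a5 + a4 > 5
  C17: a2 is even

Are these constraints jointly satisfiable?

From constraints 10 and 12: a4 ≤ a1 ≤ 3. From constraint 4: a5 ≤ 3. Hence a4 + a5 ≤ 6. But constraint 14 requires a4 + a5 = 7, and 7 > 6. Contradiction.

Unsatisfiable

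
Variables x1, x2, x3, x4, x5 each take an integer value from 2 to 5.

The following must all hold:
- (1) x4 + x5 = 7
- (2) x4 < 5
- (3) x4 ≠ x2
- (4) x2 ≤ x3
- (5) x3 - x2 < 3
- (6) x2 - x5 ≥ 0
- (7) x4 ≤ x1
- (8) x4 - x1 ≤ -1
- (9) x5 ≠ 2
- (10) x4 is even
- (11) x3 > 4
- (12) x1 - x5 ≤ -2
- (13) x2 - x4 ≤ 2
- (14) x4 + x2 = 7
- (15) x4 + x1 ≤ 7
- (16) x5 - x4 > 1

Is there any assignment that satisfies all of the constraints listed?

Unsatisfiable

Constraints 6, 8, 12, and 13 give x4 − x2 ≥ -2, x2 − x5 ≥ 0, x5 − x1 ≥ 2, x1 − x4 ≥ 1.
Adding all 4 inequalities: the left sides telescope to 0, and the right sides sum to (-2) + 0 + 2 + 1 = 1. So 0 ≥ 1, which is false.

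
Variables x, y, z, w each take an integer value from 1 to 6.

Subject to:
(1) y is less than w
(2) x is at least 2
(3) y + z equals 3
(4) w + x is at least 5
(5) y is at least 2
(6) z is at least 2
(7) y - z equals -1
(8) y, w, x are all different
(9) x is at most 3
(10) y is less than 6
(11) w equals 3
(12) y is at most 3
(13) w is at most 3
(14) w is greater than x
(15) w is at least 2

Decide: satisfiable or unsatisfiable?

Constraints 2, 5, 9, 12, 13, and 15 confine each of y, w, x to the 2 values {2, 3}.
Constraint 8 requires all 3 of them to be distinct, but only 2 values are available — impossible by the pigeonhole principle.

Unsatisfiable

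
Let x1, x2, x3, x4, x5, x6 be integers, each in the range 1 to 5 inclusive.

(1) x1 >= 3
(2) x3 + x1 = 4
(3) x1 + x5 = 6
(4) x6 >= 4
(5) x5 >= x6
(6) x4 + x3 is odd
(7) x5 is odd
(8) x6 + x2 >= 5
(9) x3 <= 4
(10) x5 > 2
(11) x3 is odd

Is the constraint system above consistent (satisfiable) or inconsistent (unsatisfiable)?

From constraint 1: x1 ≥ 3. From constraints 4 and 5: x5 ≥ x6 ≥ 4. Hence x1 + x5 ≥ 7. But constraint 3 requires x1 + x5 = 6, and 6 < 7. Contradiction.

Unsatisfiable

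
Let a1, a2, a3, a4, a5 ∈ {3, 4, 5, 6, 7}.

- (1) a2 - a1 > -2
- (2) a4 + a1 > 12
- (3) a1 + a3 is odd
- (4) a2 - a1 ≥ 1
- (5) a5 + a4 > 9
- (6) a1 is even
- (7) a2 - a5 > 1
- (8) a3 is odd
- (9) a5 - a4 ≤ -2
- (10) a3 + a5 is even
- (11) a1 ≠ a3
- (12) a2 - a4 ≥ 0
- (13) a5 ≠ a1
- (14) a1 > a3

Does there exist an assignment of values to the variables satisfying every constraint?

Satisfiable

The assignment a1 = 6, a2 = 7, a3 = 3, a4 = 7, a5 = 5 works:
  constraint 1 holds since a2 - a1 = 1.
  constraint 2 holds since a4 + a1 = 13.
  constraint 4 holds since a2 - a1 = 1.
The rest check out directly.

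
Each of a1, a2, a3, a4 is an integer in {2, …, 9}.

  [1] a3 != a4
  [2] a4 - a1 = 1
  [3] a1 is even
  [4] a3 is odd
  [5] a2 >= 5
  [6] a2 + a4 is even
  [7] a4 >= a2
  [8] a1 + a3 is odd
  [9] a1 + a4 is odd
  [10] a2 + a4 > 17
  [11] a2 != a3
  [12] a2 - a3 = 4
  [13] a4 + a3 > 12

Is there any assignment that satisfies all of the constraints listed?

Satisfiable

The assignment a1 = 8, a2 = 9, a3 = 5, a4 = 9 works:
  constraint 2 holds since a4 - a1 = 1.
  constraint 10 holds since a2 + a4 = 18.
  constraint 12 holds since a2 - a3 = 4.
The rest check out directly.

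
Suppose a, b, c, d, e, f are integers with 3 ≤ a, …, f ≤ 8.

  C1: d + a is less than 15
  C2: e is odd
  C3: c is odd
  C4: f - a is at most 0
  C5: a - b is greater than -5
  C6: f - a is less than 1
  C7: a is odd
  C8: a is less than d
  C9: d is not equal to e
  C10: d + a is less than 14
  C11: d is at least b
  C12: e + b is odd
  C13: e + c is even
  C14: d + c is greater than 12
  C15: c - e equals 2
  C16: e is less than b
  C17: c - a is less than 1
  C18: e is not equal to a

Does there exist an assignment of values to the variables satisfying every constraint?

Satisfiable

One satisfying assignment is a = 5, b = 8, c = 5, d = 8, e = 3, f = 4.
For the less obvious constraints — constraint 1: d + a = 13; constraint 4: f - a = -1 — and the others hold by inspection.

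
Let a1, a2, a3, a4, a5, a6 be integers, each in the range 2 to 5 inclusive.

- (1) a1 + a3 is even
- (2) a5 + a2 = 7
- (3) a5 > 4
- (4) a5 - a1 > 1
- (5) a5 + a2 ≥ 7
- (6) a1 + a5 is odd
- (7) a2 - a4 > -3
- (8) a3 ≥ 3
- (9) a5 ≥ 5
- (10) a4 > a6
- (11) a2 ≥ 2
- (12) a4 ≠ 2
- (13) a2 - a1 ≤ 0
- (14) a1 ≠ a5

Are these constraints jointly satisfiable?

Satisfiable

The assignment a1 = 2, a2 = 2, a3 = 4, a4 = 4, a5 = 5, a6 = 3 works:
  constraint 2 holds since a5 + a2 = 7.
  constraint 4 holds since a5 - a1 = 3.
  constraint 5 holds since a5 + a2 = 7.
The rest check out directly.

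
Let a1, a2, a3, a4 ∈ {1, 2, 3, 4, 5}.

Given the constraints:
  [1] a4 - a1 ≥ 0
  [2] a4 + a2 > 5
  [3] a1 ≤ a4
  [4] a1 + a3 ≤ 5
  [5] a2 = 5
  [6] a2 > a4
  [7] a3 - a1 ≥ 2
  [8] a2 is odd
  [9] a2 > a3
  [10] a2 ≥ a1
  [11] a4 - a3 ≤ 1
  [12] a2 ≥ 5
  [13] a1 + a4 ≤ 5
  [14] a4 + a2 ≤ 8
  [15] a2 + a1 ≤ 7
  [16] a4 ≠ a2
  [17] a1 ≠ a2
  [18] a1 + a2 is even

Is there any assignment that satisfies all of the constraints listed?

Satisfiable

Setting (a1, a2, a3, a4) = (1, 5, 4, 2) satisfies everything: constraint 1: a4 - a1 = 1; constraint 2: a4 + a2 = 7; constraint 4: a1 + a3 = 5, and the others follow.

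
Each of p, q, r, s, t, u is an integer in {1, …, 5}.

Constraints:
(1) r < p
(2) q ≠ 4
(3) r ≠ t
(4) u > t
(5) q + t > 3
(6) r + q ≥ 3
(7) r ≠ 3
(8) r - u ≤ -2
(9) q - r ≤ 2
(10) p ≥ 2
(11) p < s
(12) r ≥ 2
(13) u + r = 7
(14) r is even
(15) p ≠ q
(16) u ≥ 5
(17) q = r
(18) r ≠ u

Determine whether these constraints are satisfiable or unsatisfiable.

Satisfiable

Try p = 3, q = 2, r = 2, s = 4, t = 4, u = 5.
Check constraint 5: q + t = 6; constraint 6: r + q = 4. The remaining constraints are straightforward to verify.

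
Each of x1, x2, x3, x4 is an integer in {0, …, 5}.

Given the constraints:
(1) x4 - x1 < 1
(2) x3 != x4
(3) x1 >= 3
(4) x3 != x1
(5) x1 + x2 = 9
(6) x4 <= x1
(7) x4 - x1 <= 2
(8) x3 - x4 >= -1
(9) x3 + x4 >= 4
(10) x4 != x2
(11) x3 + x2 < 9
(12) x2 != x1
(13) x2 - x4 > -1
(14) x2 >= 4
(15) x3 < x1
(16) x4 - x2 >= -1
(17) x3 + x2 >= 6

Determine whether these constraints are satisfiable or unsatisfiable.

The assignment x1 = 4, x2 = 5, x3 = 3, x4 = 4 works:
  constraint 1 holds since x4 - x1 = 0.
  constraint 5 holds since x1 + x2 = 9.
The rest check out directly.

Satisfiable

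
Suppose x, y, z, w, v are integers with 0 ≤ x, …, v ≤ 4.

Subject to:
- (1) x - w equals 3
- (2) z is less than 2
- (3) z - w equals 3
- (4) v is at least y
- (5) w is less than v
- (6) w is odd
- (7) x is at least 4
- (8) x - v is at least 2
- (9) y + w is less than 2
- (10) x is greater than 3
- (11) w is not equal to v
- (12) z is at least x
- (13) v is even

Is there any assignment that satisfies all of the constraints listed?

Unsatisfiable

From constraints 7 and 12: z ≥ x and x ≥ 4, so z ≥ 4. From constraint 2: z ≤ 1. But 1 < 4, so no value of z works.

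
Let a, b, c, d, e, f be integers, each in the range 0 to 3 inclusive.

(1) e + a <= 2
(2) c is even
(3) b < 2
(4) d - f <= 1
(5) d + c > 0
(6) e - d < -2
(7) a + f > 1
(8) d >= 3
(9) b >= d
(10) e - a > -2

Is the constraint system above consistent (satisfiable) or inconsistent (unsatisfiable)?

From constraints 8 and 9: b ≥ d and d ≥ 3, so b ≥ 3. From constraint 3: b ≤ 1. But 1 < 3, so no value of b works.

Unsatisfiable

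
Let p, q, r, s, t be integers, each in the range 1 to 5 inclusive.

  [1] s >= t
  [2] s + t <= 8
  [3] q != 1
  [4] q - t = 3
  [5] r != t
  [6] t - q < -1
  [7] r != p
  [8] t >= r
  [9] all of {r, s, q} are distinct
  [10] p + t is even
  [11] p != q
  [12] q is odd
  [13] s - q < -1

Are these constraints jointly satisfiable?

Satisfiable

The assignment p = 2, q = 5, r = 1, s = 3, t = 2 works:
  constraint 2 holds since s + t = 5.
  constraint 4 holds since q - t = 3.
  constraint 6 holds since t - q = -3.
The rest check out directly.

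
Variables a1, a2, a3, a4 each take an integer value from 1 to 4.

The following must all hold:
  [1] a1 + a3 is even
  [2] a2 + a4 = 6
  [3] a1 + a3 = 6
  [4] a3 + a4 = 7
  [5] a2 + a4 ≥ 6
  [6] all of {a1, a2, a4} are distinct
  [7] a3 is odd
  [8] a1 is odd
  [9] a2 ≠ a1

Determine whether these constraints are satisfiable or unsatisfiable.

Satisfiable

One satisfying assignment is a1 = 3, a2 = 2, a3 = 3, a4 = 4.
For the less obvious constraints — constraint 2: a2 + a4 = 6; constraint 3: a1 + a3 = 6 — and the others hold by inspection.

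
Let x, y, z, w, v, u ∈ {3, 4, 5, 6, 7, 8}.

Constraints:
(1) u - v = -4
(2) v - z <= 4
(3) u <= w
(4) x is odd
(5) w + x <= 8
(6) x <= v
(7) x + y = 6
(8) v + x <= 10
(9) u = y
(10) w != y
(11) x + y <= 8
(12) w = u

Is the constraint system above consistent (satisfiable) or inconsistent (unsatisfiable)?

Unsatisfiable

From constraints 9 and 12, w = u = y, so w = y. But constraint 10 says w ≠ y. Contradiction.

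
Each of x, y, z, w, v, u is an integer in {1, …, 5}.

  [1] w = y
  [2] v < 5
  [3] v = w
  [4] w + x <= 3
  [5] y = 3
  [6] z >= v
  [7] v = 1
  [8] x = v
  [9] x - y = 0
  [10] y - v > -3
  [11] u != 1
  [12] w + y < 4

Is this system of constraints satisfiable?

Constraint 7 fixes v = 1 and constraint 5 fixes y = 3. Constraints 1 and 3 give v = w = y, so v = y. But 1 ≠ 3 — contradiction.

Unsatisfiable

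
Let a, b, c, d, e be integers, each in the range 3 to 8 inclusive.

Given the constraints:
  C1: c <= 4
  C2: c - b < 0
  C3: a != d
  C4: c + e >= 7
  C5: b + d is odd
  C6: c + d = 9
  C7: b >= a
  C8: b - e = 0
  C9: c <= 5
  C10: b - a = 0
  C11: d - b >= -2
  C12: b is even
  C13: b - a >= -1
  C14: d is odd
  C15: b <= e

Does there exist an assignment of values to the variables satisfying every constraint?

Take a = 6, b = 6, c = 4, d = 5, e = 6. Then constraint 2: c - b = -2; constraint 4: c + e = 10, and every other listed constraint is also met.

Satisfiable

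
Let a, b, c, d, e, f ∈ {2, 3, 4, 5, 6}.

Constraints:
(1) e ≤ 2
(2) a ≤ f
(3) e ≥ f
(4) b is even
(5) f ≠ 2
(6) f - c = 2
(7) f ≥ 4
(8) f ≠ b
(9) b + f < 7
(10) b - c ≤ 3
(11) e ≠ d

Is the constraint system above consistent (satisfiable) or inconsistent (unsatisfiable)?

Unsatisfiable

From constraints 3 and 7: e ≥ f and f ≥ 4, so e ≥ 4. From constraint 1: e ≤ 2. But 2 < 4, so no value of e works.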